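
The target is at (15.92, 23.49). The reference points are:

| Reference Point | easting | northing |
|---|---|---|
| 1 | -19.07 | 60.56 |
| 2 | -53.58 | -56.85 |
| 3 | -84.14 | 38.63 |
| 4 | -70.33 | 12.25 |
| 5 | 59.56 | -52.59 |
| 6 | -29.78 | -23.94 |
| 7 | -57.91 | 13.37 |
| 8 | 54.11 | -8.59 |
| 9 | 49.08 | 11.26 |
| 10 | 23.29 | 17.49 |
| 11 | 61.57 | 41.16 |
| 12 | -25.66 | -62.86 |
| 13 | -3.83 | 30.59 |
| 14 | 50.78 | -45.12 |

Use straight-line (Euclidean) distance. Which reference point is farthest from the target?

Distances from (15.92, 23.49):
1: √((-34.99)² + (37.07)²) = √(1224.3001 + 1374.1849) = 50.98
2: √((-69.50)² + (-80.34)²) = √(4830.2500 + 6454.5156) = 106.23
3: √((-100.06)² + (15.14)²) = √(10012.0036 + 229.2196) = 101.20
4: √((-86.25)² + (-11.24)²) = √(7439.0625 + 126.3376) = 86.98
5: √((43.64)² + (-76.08)²) = √(1904.4496 + 5788.1664) = 87.71
6: √((-45.70)² + (-47.43)²) = √(2088.4900 + 2249.6049) = 65.86
7: √((-73.83)² + (-10.12)²) = √(5450.8689 + 102.4144) = 74.52
8: √((38.19)² + (-32.08)²) = √(1458.4761 + 1029.1264) = 49.88
9: √((33.16)² + (-12.23)²) = √(1099.5856 + 149.5729) = 35.34
10: √((7.37)² + (-6.00)²) = √(54.3169 + 36.0000) = 9.50
11: √((45.65)² + (17.67)²) = √(2083.9225 + 312.2289) = 48.95
12: √((-41.58)² + (-86.35)²) = √(1728.8964 + 7456.3225) = 95.84
13: √((-19.75)² + (7.10)²) = √(390.0625 + 50.4100) = 20.99
14: √((34.86)² + (-68.61)²) = √(1215.2196 + 4707.3321) = 76.96
Maximum: 2 at 106.23.

2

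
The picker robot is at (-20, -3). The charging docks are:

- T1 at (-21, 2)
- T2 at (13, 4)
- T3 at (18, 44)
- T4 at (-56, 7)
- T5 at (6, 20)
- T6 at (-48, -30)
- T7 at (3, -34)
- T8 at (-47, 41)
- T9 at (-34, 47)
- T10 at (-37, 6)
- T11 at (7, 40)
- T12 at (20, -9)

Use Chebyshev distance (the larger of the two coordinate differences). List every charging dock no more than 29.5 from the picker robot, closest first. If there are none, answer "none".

Distances from (-20, -3):
T1: max(|-1|, |5|) = 5
T2: max(|33|, |7|) = 33
T3: max(|38|, |47|) = 47
T4: max(|-36|, |10|) = 36
T5: max(|26|, |23|) = 26
T6: max(|-28|, |-27|) = 28
T7: max(|23|, |-31|) = 31
T8: max(|-27|, |44|) = 44
T9: max(|-14|, |50|) = 50
T10: max(|-17|, |9|) = 17
T11: max(|27|, |43|) = 43
T12: max(|40|, |-6|) = 40
Threshold 29.5: T1 (5), T10 (17), T5 (26), T6 (28) are within range.

T1, T10, T5, T6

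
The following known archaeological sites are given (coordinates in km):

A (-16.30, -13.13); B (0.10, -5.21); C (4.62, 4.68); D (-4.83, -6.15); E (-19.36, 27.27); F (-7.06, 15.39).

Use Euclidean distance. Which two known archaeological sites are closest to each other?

B and D

Pairwise distances:
A–B: 18.21 km
A–C: 27.47 km
A–D: 13.43 km
A–E: 40.52 km
A–F: 29.98 km
B–C: 10.87 km
B–D: 5.02 km
B–E: 37.86 km
B–F: 21.81 km
C–D: 14.37 km
C–E: 32.94 km
C–F: 15.85 km
D–E: 36.44 km
D–F: 21.66 km
E–F: 17.10 km
Closest pair: B–D at 5.02 km.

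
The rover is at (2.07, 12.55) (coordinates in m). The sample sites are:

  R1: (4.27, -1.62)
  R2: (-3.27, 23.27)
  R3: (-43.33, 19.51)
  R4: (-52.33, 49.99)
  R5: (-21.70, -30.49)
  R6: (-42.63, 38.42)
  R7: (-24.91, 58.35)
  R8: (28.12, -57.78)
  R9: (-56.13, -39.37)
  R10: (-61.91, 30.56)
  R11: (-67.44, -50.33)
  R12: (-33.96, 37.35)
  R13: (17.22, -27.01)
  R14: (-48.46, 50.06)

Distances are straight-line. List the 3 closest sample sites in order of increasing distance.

R2, R1, R13

Distances from (2.07, 12.55):
R1: √((2.20)² + (-14.17)²) = √(4.8400 + 200.7889) = 14.34 m
R2: √((-5.34)² + (10.72)²) = √(28.5156 + 114.9184) = 11.98 m
R3: √((-45.40)² + (6.96)²) = √(2061.1600 + 48.4416) = 45.93 m
R4: √((-54.40)² + (37.44)²) = √(2959.3600 + 1401.7536) = 66.04 m
R5: √((-23.77)² + (-43.04)²) = √(565.0129 + 1852.4416) = 49.17 m
R6: √((-44.70)² + (25.87)²) = √(1998.0900 + 669.2569) = 51.65 m
R7: √((-26.98)² + (45.80)²) = √(727.9204 + 2097.6400) = 53.16 m
R8: √((26.05)² + (-70.33)²) = √(678.6025 + 4946.3089) = 75.00 m
R9: √((-58.20)² + (-51.92)²) = √(3387.2400 + 2695.6864) = 77.99 m
R10: √((-63.98)² + (18.01)²) = √(4093.4404 + 324.3601) = 66.47 m
R11: √((-69.51)² + (-62.88)²) = √(4831.6401 + 3953.8944) = 93.73 m
R12: √((-36.03)² + (24.80)²) = √(1298.1609 + 615.0400) = 43.74 m
R13: √((15.15)² + (-39.56)²) = √(229.5225 + 1564.9936) = 42.36 m
R14: √((-50.53)² + (37.51)²) = √(2553.2809 + 1407.0001) = 62.93 m
Sorted: R2 (11.98 m) < R1 (14.34 m) < R13 (42.36 m) < R12 (43.74 m) < R3 (45.93 m) < …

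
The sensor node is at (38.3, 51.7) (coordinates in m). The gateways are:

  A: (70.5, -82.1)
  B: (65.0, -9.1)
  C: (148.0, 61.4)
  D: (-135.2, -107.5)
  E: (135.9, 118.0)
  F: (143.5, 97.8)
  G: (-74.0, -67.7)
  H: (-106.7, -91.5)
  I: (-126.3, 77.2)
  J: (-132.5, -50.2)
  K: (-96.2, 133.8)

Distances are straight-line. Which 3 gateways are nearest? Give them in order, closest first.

Distances from (38.3, 51.7):
A: 137.6 m
B: 66.4 m
C: 110.1 m
D: 235.5 m
E: 118.0 m
F: 114.9 m
G: 163.9 m
H: 203.8 m
I: 166.6 m
J: 198.9 m
K: 157.6 m
Sorted: B (66.4 m) < C (110.1 m) < F (114.9 m) < E (118.0 m) < A (137.6 m) < …

B, C, F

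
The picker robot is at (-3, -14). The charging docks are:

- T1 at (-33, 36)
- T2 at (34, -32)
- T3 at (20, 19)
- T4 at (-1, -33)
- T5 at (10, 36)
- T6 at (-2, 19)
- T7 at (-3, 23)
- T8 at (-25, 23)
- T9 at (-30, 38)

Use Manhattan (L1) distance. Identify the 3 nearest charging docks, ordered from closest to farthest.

T4, T6, T7

Distances from (-3, -14):
T1: 80
T2: 55
T3: 56
T4: 21
T5: 63
T6: 34
T7: 37
T8: 59
T9: 79
Sorted: T4 (21) < T6 (34) < T7 (37) < T2 (55) < T3 (56) < …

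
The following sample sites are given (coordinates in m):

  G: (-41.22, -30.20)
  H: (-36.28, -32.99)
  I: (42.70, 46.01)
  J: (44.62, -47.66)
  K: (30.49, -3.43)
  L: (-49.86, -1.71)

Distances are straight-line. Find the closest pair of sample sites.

G and H

Pairwise distances:
G–H: 5.67 m
G–L: 29.77 m
H–L: 34.10 m
J–K: 46.43 m
I–K: 50.93 m
H–K: 73.02 m
G–K: 76.54 m
K–L: 80.37 m
H–J: 82.22 m
G–J: 87.60 m
I–J: 93.69 m
I–L: 104.14 m
J–L: 105.06 m
H–I: 111.71 m
G–I: 113.36 m
Closest pair: G–H at 5.67 m.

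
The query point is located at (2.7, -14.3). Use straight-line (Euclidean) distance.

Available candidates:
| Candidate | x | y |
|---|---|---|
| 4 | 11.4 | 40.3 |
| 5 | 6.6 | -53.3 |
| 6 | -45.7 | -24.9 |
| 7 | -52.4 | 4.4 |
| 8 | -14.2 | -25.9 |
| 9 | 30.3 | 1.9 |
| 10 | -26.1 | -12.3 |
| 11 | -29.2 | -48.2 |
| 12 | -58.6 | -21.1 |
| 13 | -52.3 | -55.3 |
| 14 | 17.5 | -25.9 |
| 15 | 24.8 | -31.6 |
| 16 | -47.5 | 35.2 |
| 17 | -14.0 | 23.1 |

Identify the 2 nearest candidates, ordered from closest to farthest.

14, 8

Distances from (2.7, -14.3):
4: 55.3
5: 39.2
6: 49.5
7: 58.2
8: 20.5
9: 32.0
10: 28.9
11: 46.5
12: 61.7
13: 68.6
14: 18.8
15: 28.1
16: 70.5
17: 41.0
Sorted: 14 (18.8) < 8 (20.5) < 15 (28.1) < 10 (28.9) < …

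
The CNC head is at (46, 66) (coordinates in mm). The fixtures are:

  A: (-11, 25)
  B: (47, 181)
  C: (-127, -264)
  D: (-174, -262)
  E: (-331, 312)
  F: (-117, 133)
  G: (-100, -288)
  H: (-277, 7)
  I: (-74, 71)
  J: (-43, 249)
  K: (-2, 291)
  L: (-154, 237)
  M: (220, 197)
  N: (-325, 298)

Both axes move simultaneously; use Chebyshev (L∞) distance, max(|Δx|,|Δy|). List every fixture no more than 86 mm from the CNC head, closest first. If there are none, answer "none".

A

Distances from (46, 66):
A: 57 mm
B: 115 mm
C: 330 mm
D: 328 mm
E: 377 mm
F: 163 mm
G: 354 mm
H: 323 mm
I: 120 mm
J: 183 mm
K: 225 mm
L: 200 mm
M: 174 mm
N: 371 mm
Threshold 86 mm: A (57 mm) is within range.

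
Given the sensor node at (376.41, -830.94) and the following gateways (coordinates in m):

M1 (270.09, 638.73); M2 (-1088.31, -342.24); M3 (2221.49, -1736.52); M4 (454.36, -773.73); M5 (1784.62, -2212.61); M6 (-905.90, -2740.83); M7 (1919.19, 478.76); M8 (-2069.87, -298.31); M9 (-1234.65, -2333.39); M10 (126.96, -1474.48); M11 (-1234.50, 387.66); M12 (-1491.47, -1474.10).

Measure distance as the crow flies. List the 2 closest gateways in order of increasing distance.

Distances from (376.41, -830.94):
M1: √((-106.32)² + (1469.67)²) = √(11303.9424 + 2159929.9089) = 1473.51 m
M2: √((-1464.72)² + (488.70)²) = √(2145404.6784 + 238827.6900) = 1544.10 m
M3: √((1845.08)² + (-905.58)²) = √(3404320.2064 + 820075.1364) = 2055.33 m
M4: √((77.95)² + (57.21)²) = √(6076.2025 + 3272.9841) = 96.69 m
M5: √((1408.21)² + (-1381.67)²) = √(1983055.4041 + 1909011.9889) = 1972.83 m
M6: √((-1282.31)² + (-1909.89)²) = √(1644318.9361 + 3647679.8121) = 2300.43 m
M7: √((1542.78)² + (1309.70)²) = √(2380170.1284 + 1715314.0900) = 2023.73 m
M8: √((-2446.28)² + (532.63)²) = √(5984285.8384 + 283694.7169) = 2503.59 m
M9: √((-1611.06)² + (-1502.45)²) = √(2595514.3236 + 2257356.0025) = 2202.92 m
M10: √((-249.45)² + (-643.54)²) = √(62225.3025 + 414143.7316) = 690.19 m
M11: √((-1610.91)² + (1218.60)²) = √(2595031.0281 + 1484985.9600) = 2019.91 m
M12: √((-1867.88)² + (-643.16)²) = √(3488975.6944 + 413654.7856) = 1975.51 m
Sorted: M4 (96.69 m) < M10 (690.19 m) < M1 (1473.51 m) < M2 (1544.10 m) < …

M4, M10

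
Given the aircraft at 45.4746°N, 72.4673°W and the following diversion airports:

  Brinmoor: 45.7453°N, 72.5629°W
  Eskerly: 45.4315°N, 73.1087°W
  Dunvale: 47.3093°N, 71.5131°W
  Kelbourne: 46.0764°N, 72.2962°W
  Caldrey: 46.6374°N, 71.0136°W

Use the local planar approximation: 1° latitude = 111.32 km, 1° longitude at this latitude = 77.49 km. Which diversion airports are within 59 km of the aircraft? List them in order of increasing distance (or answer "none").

Brinmoor, Eskerly

Distances from 45.4746°N, 72.4673°W:
Brinmoor: 31.0315 km
Eskerly: 49.9331 km
Dunvale: 217.2113 km
Kelbourne: 68.2918 km
Caldrey: 171.5950 km
Threshold 59 km: Brinmoor (31.0315 km), Eskerly (49.9331 km) are within range.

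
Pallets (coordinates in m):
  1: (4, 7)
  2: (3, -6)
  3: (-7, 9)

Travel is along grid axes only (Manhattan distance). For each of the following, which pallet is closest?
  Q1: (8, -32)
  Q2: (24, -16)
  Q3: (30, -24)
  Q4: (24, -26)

Q1→2; Q2→2; Q3→2; Q4→2

Q1 at (8, -32):
  1: |-4| + |39| = 4 + 39 = 43 m
  2: |-5| + |26| = 5 + 26 = 31 m
  3: |-15| + |41| = 15 + 41 = 56 m
  → nearest: 2 (31 m)
Q2 at (24, -16):
  1: |-20| + |23| = 20 + 23 = 43 m
  2: |-21| + |10| = 21 + 10 = 31 m
  3: |-31| + |25| = 31 + 25 = 56 m
  → nearest: 2 (31 m)
Q3 at (30, -24):
  1: |-26| + |31| = 26 + 31 = 57 m
  2: |-27| + |18| = 27 + 18 = 45 m
  3: |-37| + |33| = 37 + 33 = 70 m
  → nearest: 2 (45 m)
Q4 at (24, -26):
  1: |-20| + |33| = 20 + 33 = 53 m
  2: |-21| + |20| = 21 + 20 = 41 m
  3: |-31| + |35| = 31 + 35 = 66 m
  → nearest: 2 (41 m)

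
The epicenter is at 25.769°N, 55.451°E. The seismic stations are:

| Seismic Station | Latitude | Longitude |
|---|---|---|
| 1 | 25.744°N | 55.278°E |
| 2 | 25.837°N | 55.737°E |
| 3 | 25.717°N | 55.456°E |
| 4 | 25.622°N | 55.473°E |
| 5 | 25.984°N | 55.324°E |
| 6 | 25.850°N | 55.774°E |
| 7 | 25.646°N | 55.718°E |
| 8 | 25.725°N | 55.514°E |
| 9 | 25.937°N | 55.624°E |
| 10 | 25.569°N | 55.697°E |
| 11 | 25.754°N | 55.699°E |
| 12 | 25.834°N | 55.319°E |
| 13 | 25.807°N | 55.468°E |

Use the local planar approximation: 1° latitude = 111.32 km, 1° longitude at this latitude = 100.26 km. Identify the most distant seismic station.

Distances from 25.769°N, 55.451°E:
1: √((-0.025·111.32)² + (-0.173·100.26)²) = √(7.74509 + 300.84833) = 17.567 km
2: √((0.068·111.32)² + (0.286·100.26)²) = √(57.30127 + 822.21892) = 29.657 km
3: √((-0.052·111.32)² + (0.005·100.26)²) = √(33.50835 + 0.25130) = 5.810 km
4: √((-0.147·111.32)² + (0.022·100.26)²) = √(267.78181 + 4.86520) = 16.512 km
5: √((0.215·111.32)² + (-0.127·100.26)²) = √(572.82678 + 162.12980) = 27.110 km
6: √((0.081·111.32)² + (0.323·100.26)²) = √(81.30485 + 1048.72216) = 33.616 km
7: √((-0.123·111.32)² + (0.267·100.26)²) = √(187.48072 + 716.60185) = 30.068 km
8: √((-0.044·111.32)² + (0.063·100.26)²) = √(23.99119 + 39.89666) = 7.993 km
9: √((0.168·111.32)² + (0.173·100.26)²) = √(349.75583 + 300.84833) = 25.507 km
10: √((-0.200·111.32)² + (0.246·100.26)²) = √(495.68570 + 608.31092) = 33.226 km
11: √((-0.015·111.32)² + (0.248·100.26)²) = √(2.78823 + 618.24237) = 24.920 km
12: √((0.065·111.32)² + (-0.132·100.26)²) = √(52.35680 + 175.14723) = 15.083 km
13: √((0.038·111.32)² + (0.017·100.26)²) = √(17.89425 + 2.90505) = 4.561 km
Maximum: 6 at 33.616 km.

6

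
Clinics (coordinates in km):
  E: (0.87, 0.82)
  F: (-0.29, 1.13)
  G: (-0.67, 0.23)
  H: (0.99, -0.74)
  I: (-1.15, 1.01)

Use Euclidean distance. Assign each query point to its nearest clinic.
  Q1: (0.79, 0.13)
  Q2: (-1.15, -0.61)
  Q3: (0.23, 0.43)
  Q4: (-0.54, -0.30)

Q1→E; Q2→G; Q3→E; Q4→G

Q1 at (0.79, 0.13):
  E: √((0.08)² + (0.69)²) = √(0.00640 + 0.47610) = 0.695 km
  F: √((-1.08)² + (1.00)²) = √(1.16640 + 1.00000) = 1.472 km
  G: √((-1.46)² + (0.10)²) = √(2.13160 + 0.01000) = 1.463 km
  H: √((0.20)² + (-0.87)²) = √(0.04000 + 0.75690) = 0.893 km
  I: √((-1.94)² + (0.88)²) = √(3.76360 + 0.77440) = 2.130 km
  → nearest: E (0.695 km)
Q2 at (-1.15, -0.61):
  E: √((2.02)² + (1.43)²) = √(4.08040 + 2.04490) = 2.475 km
  F: √((0.86)² + (1.74)²) = √(0.73960 + 3.02760) = 1.941 km
  G: √((0.48)² + (0.84)²) = √(0.23040 + 0.70560) = 0.967 km
  H: √((2.14)² + (-0.13)²) = √(4.57960 + 0.01690) = 2.144 km
  I: √((0.00)² + (1.62)²) = √(0.00000 + 2.62440) = 1.620 km
  → nearest: G (0.967 km)
Q3 at (0.23, 0.43):
  E: √((0.64)² + (0.39)²) = √(0.40960 + 0.15210) = 0.749 km
  F: √((-0.52)² + (0.70)²) = √(0.27040 + 0.49000) = 0.872 km
  G: √((-0.90)² + (-0.20)²) = √(0.81000 + 0.04000) = 0.922 km
  H: √((0.76)² + (-1.17)²) = √(0.57760 + 1.36890) = 1.395 km
  I: √((-1.38)² + (0.58)²) = √(1.90440 + 0.33640) = 1.497 km
  → nearest: E (0.749 km)
Q4 at (-0.54, -0.30):
  E: √((1.41)² + (1.12)²) = √(1.98810 + 1.25440) = 1.801 km
  F: √((0.25)² + (1.43)²) = √(0.06250 + 2.04490) = 1.452 km
  G: √((-0.13)² + (0.53)²) = √(0.01690 + 0.28090) = 0.546 km
  H: √((1.53)² + (-0.44)²) = √(2.34090 + 0.19360) = 1.592 km
  I: √((-0.61)² + (1.31)²) = √(0.37210 + 1.71610) = 1.445 km
  → nearest: G (0.546 km)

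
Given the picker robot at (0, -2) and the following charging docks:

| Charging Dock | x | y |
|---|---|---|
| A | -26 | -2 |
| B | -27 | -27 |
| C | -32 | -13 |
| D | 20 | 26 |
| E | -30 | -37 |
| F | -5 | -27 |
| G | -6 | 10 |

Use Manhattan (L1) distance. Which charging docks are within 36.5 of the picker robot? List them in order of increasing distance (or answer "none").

G, A, F

Distances from (0, -2):
A: 26
B: 52
C: 43
D: 48
E: 65
F: 30
G: 18
Threshold 36.5: G (18), A (26), F (30) are within range.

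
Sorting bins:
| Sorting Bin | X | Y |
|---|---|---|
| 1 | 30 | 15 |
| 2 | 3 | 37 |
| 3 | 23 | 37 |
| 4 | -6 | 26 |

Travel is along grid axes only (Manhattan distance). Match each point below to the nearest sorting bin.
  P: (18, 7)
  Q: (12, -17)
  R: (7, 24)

P at (18, 7):
  1: 20
  2: 45
  3: 35
  4: 43
  → nearest: 1 (20)
Q at (12, -17):
  1: 50
  2: 63
  3: 65
  4: 61
  → nearest: 1 (50)
R at (7, 24):
  1: 32
  2: 17
  3: 29
  4: 15
  → nearest: 4 (15)

P→1; Q→1; R→4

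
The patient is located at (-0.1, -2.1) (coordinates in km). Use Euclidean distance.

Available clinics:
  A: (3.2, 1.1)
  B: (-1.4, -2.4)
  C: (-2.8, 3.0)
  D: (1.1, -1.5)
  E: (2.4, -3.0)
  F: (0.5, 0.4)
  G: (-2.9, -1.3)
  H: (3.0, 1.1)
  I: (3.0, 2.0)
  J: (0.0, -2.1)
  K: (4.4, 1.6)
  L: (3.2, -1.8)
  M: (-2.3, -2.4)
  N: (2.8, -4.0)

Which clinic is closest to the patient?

Distances from (-0.1, -2.1):
A: 4.60 km
B: 1.33 km
C: 5.77 km
D: 1.34 km
E: 2.66 km
F: 2.57 km
G: 2.91 km
H: 4.46 km
I: 5.14 km
J: 0.10 km
K: 5.83 km
L: 3.31 km
M: 2.22 km
N: 3.47 km
Minimum: J at 0.10 km.

J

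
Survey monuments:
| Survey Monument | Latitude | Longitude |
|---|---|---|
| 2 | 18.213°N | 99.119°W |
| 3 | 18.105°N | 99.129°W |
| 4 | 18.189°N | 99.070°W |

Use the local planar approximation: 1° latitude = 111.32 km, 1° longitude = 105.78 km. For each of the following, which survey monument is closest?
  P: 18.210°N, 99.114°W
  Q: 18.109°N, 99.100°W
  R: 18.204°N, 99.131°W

P at 18.210°N, 99.114°W:
  2: √((0.003·111.32)² + (-0.005·105.78)²) = √(0.11153 + 0.27974) = 0.626 km
  3: √((-0.105·111.32)² + (-0.015·105.78)²) = √(136.62337 + 2.51762) = 11.796 km
  4: √((-0.021·111.32)² + (0.044·105.78)²) = √(5.46493 + 21.66269) = 5.208 km
  → nearest: 2 (0.626 km)
Q at 18.109°N, 99.100°W:
  2: √((0.104·111.32)² + (-0.019·105.78)²) = √(134.03341 + 4.03938) = 11.750 km
  3: √((-0.004·111.32)² + (-0.029·105.78)²) = √(0.19827 + 9.41029) = 3.100 km
  4: √((0.080·111.32)² + (0.030·105.78)²) = √(79.30971 + 10.07047) = 9.454 km
  → nearest: 3 (3.100 km)
R at 18.204°N, 99.131°W:
  2: √((0.009·111.32)² + (0.012·105.78)²) = √(1.00376 + 1.61127) = 1.617 km
  3: √((-0.099·111.32)² + (0.002·105.78)²) = √(121.45539 + 0.04476) = 11.023 km
  4: √((-0.015·111.32)² + (0.061·105.78)²) = √(2.78823 + 41.63579) = 6.665 km
  → nearest: 2 (1.617 km)

P→2; Q→3; R→2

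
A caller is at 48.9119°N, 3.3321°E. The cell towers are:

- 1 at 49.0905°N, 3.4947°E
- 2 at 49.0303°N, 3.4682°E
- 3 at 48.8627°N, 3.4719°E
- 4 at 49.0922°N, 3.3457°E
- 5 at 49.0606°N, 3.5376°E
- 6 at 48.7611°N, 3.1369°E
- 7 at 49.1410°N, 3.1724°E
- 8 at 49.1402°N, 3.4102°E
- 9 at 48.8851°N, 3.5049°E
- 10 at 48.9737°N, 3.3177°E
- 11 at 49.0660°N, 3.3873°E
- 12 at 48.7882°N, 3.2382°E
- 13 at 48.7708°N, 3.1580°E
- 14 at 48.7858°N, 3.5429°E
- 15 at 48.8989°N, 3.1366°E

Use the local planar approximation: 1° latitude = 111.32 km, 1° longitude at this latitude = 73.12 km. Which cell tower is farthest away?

7

Distances from 48.9119°N, 3.3321°E:
1: √((0.1786·111.32)² + (0.1626·73.12)²) = √(395.284063 + 141.355740) = 23.1655 km
2: √((0.1184·111.32)² + (0.1361·73.12)²) = √(173.719992 + 99.034979) = 16.5153 km
3: √((-0.0492·111.32)² + (0.1398·73.12)²) = √(29.996916 + 104.492882) = 11.5970 km
4: √((0.1803·111.32)² + (0.0136·73.12)²) = √(402.844880 + 0.988895) = 20.0956 km
5: √((0.1487·111.32)² + (0.2055·73.12)²) = √(274.011211 + 225.785484) = 22.3561 km
6: √((-0.1508·111.32)² + (-0.1952·73.12)²) = √(281.805249 + 203.719214) = 22.0346 km
7: √((0.2291·111.32)² + (-0.1597·73.12)²) = √(650.424024 + 136.358495) = 28.0496 km
8: √((0.2283·111.32)² + (0.0781·73.12)²) = √(645.889491 + 32.611775) = 26.0481 km
9: √((-0.0268·111.32)² + (0.1728·73.12)²) = √(8.900532 + 159.646662) = 12.9826 km
10: √((0.0618·111.32)² + (-0.0144·73.12)²) = √(47.328566 + 1.108657) = 6.9597 km
11: √((0.1541·111.32)² + (0.0552·73.12)²) = √(294.273851 + 16.291104) = 17.6229 km
12: √((-0.1237·111.32)² + (-0.0939·73.12)²) = √(189.620721 + 47.141517) = 15.3871 km
13: √((-0.1411·111.32)² + (-0.1741·73.12)²) = √(246.717765 + 162.057788) = 20.2182 km
14: √((-0.1261·111.32)² + (0.2108·73.12)²) = √(197.050059 + 237.582024) = 20.8478 km
15: √((-0.0130·111.32)² + (-0.1955·73.12)²) = √(2.094272 + 204.345881) = 14.3680 km
Maximum: 7 at 28.0496 km.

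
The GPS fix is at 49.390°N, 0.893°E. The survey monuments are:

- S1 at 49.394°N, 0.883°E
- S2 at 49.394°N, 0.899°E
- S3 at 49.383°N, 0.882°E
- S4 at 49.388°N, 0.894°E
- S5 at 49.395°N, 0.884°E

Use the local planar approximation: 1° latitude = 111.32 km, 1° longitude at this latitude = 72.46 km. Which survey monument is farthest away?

S3

Distances from 49.390°N, 0.893°E:
S1: √((0.004·111.32)² + (-0.010·72.46)²) = √(0.19827 + 0.52505) = 0.850 km
S2: √((0.004·111.32)² + (0.006·72.46)²) = √(0.19827 + 0.18902) = 0.622 km
S3: √((-0.007·111.32)² + (-0.011·72.46)²) = √(0.60721 + 0.63530) = 1.115 km
S4: √((-0.002·111.32)² + (0.001·72.46)²) = √(0.04957 + 0.00525) = 0.234 km
S5: √((0.005·111.32)² + (-0.009·72.46)²) = √(0.30980 + 0.42529) = 0.857 km
Maximum: S3 at 1.115 km.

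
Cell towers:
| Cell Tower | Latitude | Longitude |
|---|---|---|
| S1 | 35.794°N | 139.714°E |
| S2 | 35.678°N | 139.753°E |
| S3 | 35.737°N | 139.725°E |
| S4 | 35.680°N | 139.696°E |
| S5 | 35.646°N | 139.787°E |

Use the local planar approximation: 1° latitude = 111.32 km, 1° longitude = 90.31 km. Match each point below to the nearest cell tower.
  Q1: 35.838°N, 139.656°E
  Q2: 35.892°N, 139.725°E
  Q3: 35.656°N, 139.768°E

Q1→S1; Q2→S1; Q3→S5

Q1 at 35.838°N, 139.656°E:
  S1: 7.171 km
  S2: 19.849 km
  S3: 12.855 km
  S4: 17.956 km
  S5: 24.429 km
  → nearest: S1 (7.171 km)
Q2 at 35.892°N, 139.725°E:
  S1: 10.954 km
  S2: 23.956 km
  S3: 17.255 km
  S4: 23.745 km
  S5: 27.951 km
  → nearest: S1 (10.954 km)
Q3 at 35.656°N, 139.768°E:
  S1: 16.118 km
  S2: 2.799 km
  S3: 9.818 km
  S4: 7.030 km
  S5: 2.045 km
  → nearest: S5 (2.045 km)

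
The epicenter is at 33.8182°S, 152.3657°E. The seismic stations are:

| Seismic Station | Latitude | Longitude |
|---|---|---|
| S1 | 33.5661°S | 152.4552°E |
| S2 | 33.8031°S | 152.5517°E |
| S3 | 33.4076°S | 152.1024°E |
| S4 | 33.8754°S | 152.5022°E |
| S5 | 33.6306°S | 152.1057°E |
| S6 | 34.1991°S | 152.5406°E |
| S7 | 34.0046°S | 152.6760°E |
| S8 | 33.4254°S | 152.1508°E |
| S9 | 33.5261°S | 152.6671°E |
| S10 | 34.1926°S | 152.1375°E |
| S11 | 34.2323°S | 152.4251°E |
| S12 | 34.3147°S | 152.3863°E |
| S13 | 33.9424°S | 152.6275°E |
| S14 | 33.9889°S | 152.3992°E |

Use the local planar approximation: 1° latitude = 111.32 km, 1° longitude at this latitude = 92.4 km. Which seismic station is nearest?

Distances from 33.8182°S, 152.3657°E:
S1: √((0.2521·111.32)² + (0.0895·92.4)²) = √(787.575299 + 68.389592) = 29.2569 km
S2: √((0.0151·111.32)² + (0.1860·92.4)²) = √(2.825532 + 295.372345) = 17.2684 km
S3: √((0.4106·111.32)² + (-0.2633·92.4)²) = √(2089.220533 + 591.896348) = 51.7795 km
S4: √((-0.0572·111.32)² + (0.1365·92.4)²) = √(40.545107 + 159.077679) = 14.1288 km
S5: √((0.1876·111.32)² + (-0.2600·92.4)²) = √(436.126086 + 577.152576) = 31.8320 km
S6: √((-0.3809·111.32)² + (0.1749·92.4)²) = √(1797.911626 + 261.170164) = 45.3771 km
S7: √((-0.1864·111.32)² + (0.3103·92.4)²) = √(430.564492 + 822.067528) = 35.3925 km
S8: √((0.3928·111.32)² + (-0.2149·92.4)²) = √(1912.006452 + 394.290918) = 48.0239 km
S9: √((0.2921·111.32)² + (0.3014·92.4)²) = √(1057.327455 + 775.586852) = 42.8125 km
S10: √((-0.3744·111.32)² + (-0.2282·92.4)²) = √(1737.073022 + 444.605901) = 46.7084 km
S11: √((-0.4141·111.32)² + (0.0594·92.4)²) = √(2124.989832 + 30.124291) = 46.4232 km
S12: √((-0.4965·111.32)² + (0.0206·92.4)²) = √(3054.814905 + 3.623084) = 55.3031 km
S13: √((-0.1242·111.32)² + (0.2618·92.4)²) = √(191.156727 + 585.171582) = 27.8627 km
S14: √((-0.1707·111.32)² + (0.0335·92.4)²) = √(361.088317 + 9.581501) = 19.2528 km
Minimum: S4 at 14.1288 km.

S4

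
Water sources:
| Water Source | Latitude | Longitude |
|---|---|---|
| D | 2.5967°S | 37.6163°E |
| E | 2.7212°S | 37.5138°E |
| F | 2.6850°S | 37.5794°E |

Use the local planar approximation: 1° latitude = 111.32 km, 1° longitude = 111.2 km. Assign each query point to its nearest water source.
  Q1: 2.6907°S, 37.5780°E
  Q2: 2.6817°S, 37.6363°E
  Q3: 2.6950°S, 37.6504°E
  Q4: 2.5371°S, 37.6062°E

Q1→F; Q2→F; Q3→F; Q4→D

Q1 at 2.6907°S, 37.5780°E:
  D: √((0.0940·111.32)² + (0.0383·111.2)²) = √(109.496970 + 18.138740) = 11.2976 km
  E: √((-0.0305·111.32)² + (-0.0642·111.2)²) = √(11.527790 + 50.965892) = 7.9053 km
  F: √((0.0057·111.32)² + (0.0014·111.2)²) = √(0.402621 + 0.024236) = 0.6533 km
  → nearest: F (0.6533 km)
Q2 at 2.6817°S, 37.6363°E:
  D: √((0.0850·111.32)² + (-0.0200·111.2)²) = √(89.533229 + 4.946176) = 9.7201 km
  E: √((-0.0395·111.32)² + (-0.1225·111.2)²) = √(19.334840 + 185.558884) = 14.3141 km
  F: √((-0.0033·111.32)² + (-0.0569·111.2)²) = √(0.134950 + 40.034472) = 6.3379 km
  → nearest: F (6.3379 km)
Q3 at 2.6950°S, 37.6504°E:
  D: √((0.0983·111.32)² + (-0.0341·111.2)²) = √(119.743909 + 14.378657) = 11.5811 km
  E: √((-0.0262·111.32)² + (-0.1366·111.2)²) = √(8.506462 + 230.733670) = 15.4674 km
  F: √((0.0100·111.32)² + (-0.0710·111.2)²) = √(1.239214 + 62.334183) = 7.9733 km
  → nearest: F (7.9733 km)
Q4 at 2.5371°S, 37.6062°E:
  D: √((-0.0596·111.32)² + (0.0101·111.2)²) = √(44.018873 + 1.261399) = 6.7291 km
  E: √((-0.1841·111.32)² + (-0.0924·111.2)²) = √(420.004528 + 105.573159) = 22.9255 km
  F: √((-0.1479·111.32)² + (-0.0268·111.2)²) = √(271.070804 + 8.881354) = 16.7318 km
  → nearest: D (6.7291 km)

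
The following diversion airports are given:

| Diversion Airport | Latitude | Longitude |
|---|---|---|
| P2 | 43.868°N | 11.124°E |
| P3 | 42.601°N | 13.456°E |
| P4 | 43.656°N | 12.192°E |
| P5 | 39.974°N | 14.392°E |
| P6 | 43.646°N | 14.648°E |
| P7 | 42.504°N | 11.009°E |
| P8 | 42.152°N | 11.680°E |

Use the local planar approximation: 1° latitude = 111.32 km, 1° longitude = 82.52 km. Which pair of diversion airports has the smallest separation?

P7 and P8

Pairwise distances:
P2–P3: √((-1.267·111.32)² + (2.332·82.52)²) = √(19892.96988 + 37031.86041) = 238.589 km
P2–P4: √((-0.212·111.32)² + (1.068·82.52)²) = √(556.95245 + 7767.13662) = 91.236 km
P2–P5: √((-3.894·111.32)² + (3.268·82.52)²) = √(187904.97976 + 72724.79979) = 510.519 km
P2–P6: √((-0.222·111.32)² + (3.524·82.52)²) = √(610.73435 + 84564.91917) = 291.849 km
P2–P7: √((-1.364·111.32)² + (-0.115·82.52)²) = √(23055.53137 + 90.05630) = 152.137 km
P2–P8: √((-1.716·111.32)² + (0.556·82.52)²) = √(36490.59647 + 2105.07717) = 196.458 km
P3–P4: √((1.055·111.32)² + (-1.264·82.52)²) = √(13792.76429 + 10879.59144) = 157.074 km
P3–P5: √((-2.627·111.32)² + (0.936·82.52)²) = √(85519.77329 + 5965.81987) = 302.466 km
P3–P6: √((1.045·111.32)² + (1.192·82.52)²) = √(13532.52930 + 9675.44502) = 152.342 km
P3–P7: √((-0.097·111.32)² + (-2.447·82.52)²) = √(116.59767 + 40774.28717) = 202.215 km
P3–P8: √((-0.449·111.32)² + (-1.776·82.52)²) = √(2498.26830 + 21478.52044) = 154.844 km
P4–P5: √((-3.682·111.32)² + (2.200·82.52)²) = √(168001.81114 + 32958.22394) = 448.286 km
P4–P6: √((-0.010·111.32)² + (2.456·82.52)²) = √(1.23921 + 41074.77220) = 202.672 km
P4–P7: √((-1.152·111.32)² + (-1.183·82.52)²) = √(16445.66175 + 9529.89088) = 161.169 km
P4–P8: √((-1.504·111.32)² + (-0.512·82.52)²) = √(28031.22438 + 1785.08278) = 172.674 km
P5–P6: √((3.672·111.32)² + (0.256·82.52)²) = √(167090.49299 + 446.27070) = 409.313 km
P5–P7: √((2.530·111.32)² + (-3.383·82.52)²) = √(79320.86429 + 77933.18656) = 396.553 km
P5–P8: √((2.178·111.32)² + (-2.712·82.52)²) = √(58784.40763 + 50083.86186) = 329.952 km
P6–P7: √((-1.142·111.32)² + (-3.639·82.52)²) = √(16161.38600 + 90174.25226) = 326.091 km
P6–P8: √((-1.494·111.32)² + (-2.968·82.52)²) = √(27659.70795 + 59985.49290) = 296.049 km
P7–P8: √((-0.352·111.32)² + (0.671·82.52)²) = √(1535.43601 + 3065.93878) = 67.833 km
Closest pair: P7–P8 at 67.833 km.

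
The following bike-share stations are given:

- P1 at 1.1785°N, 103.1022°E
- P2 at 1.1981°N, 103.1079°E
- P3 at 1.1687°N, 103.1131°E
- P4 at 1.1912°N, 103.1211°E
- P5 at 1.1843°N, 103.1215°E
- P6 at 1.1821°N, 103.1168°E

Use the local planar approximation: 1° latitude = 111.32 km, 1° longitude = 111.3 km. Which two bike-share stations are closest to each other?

P5 and P6

Pairwise distances:
P5–P6: 0.5776 km
P4–P5: 0.7694 km
P4–P6: 1.1204 km
P3–P6: 1.5475 km
P1–P3: 1.6315 km
P2–P4: 1.6578 km
P1–P6: 1.6737 km
P3–P5: 1.9723 km
P2–P6: 2.0380 km
P2–P5: 2.1567 km
P1–P5: 2.2430 km
P1–P2: 2.2722 km
P1–P4: 2.5345 km
P3–P4: 2.6583 km
P2–P3: 3.3236 km
Closest pair: P5–P6 at 0.5776 km.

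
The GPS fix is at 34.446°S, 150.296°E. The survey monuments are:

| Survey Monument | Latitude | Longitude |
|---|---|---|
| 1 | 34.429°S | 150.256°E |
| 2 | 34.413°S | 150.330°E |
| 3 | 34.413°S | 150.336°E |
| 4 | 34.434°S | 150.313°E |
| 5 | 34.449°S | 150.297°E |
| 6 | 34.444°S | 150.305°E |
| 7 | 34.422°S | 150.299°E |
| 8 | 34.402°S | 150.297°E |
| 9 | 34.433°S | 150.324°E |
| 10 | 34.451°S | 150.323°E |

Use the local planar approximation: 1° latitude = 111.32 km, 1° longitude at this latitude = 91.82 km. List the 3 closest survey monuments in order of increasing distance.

5, 6, 4

Distances from 34.446°S, 150.296°E:
1: √((0.017·111.32)² + (-0.040·91.82)²) = √(3.58133 + 13.48946) = 4.132 km
2: √((0.033·111.32)² + (0.034·91.82)²) = √(13.49504 + 9.74613) = 4.821 km
3: √((0.033·111.32)² + (0.040·91.82)²) = √(13.49504 + 13.48946) = 5.195 km
4: √((0.012·111.32)² + (0.017·91.82)²) = √(1.78447 + 2.43653) = 2.055 km
5: √((-0.003·111.32)² + (0.001·91.82)²) = √(0.11153 + 0.00843) = 0.346 km
6: √((0.002·111.32)² + (0.009·91.82)²) = √(0.04957 + 0.68290) = 0.856 km
7: √((0.024·111.32)² + (0.003·91.82)²) = √(7.13787 + 0.07588) = 2.686 km
8: √((0.044·111.32)² + (0.001·91.82)²) = √(23.99119 + 0.00843) = 4.899 km
9: √((0.013·111.32)² + (0.028·91.82)²) = √(2.09427 + 6.60984) = 2.950 km
10: √((-0.005·111.32)² + (0.027·91.82)²) = √(0.30980 + 6.14614) = 2.541 km
Sorted: 5 (0.346 km) < 6 (0.856 km) < 4 (2.055 km) < 10 (2.541 km) < 7 (2.686 km) < …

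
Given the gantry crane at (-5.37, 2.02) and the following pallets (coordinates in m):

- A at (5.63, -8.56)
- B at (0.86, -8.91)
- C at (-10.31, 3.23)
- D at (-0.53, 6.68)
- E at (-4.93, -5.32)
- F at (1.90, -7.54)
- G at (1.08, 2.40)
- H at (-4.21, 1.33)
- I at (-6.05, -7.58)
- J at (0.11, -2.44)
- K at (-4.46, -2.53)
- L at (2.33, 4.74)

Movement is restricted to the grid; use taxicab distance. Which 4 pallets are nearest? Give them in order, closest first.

Distances from (-5.37, 2.02):
A: 21.58 m
B: 17.16 m
C: 6.15 m
D: 9.50 m
E: 7.78 m
F: 16.83 m
G: 6.83 m
H: 1.85 m
I: 10.28 m
J: 9.94 m
K: 5.46 m
L: 10.42 m
Sorted: H (1.85 m) < K (5.46 m) < C (6.15 m) < G (6.83 m) < E (7.78 m) < D (9.50 m) < …

H, K, C, G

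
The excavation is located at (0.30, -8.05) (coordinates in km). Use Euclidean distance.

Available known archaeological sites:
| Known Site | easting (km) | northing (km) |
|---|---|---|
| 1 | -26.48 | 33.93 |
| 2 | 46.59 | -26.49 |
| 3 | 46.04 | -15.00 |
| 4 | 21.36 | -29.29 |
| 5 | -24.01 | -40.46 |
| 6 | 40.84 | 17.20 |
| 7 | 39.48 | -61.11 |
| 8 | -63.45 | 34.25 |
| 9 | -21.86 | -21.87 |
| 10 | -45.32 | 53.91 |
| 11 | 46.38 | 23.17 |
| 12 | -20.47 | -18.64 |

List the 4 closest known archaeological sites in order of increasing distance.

12, 9, 4, 5

Distances from (0.30, -8.05):
1: 49.79 km
2: 49.83 km
3: 46.26 km
4: 29.91 km
5: 40.51 km
6: 47.76 km
7: 65.96 km
8: 76.51 km
9: 26.12 km
10: 76.94 km
11: 55.66 km
12: 23.31 km
Sorted: 12 (23.31 km) < 9 (26.12 km) < 4 (29.91 km) < 5 (40.51 km) < 3 (46.26 km) < 6 (47.76 km) < …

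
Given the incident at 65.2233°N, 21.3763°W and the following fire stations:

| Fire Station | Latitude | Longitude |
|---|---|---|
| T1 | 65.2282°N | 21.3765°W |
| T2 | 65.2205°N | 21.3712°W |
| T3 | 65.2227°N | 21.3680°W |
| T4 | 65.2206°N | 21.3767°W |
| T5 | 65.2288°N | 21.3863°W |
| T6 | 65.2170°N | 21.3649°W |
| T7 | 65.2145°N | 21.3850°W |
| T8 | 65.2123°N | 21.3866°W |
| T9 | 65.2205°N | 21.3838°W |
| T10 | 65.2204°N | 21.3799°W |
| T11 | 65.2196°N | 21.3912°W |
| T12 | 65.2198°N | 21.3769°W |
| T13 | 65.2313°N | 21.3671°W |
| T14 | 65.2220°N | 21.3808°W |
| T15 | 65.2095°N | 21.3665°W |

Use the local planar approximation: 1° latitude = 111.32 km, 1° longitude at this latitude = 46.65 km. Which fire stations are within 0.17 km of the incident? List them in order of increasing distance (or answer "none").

none

Distances from 65.2233°N, 21.3763°W:
T1: √((0.0049·111.32)² + (-0.0002·46.65)²) = √(0.297535 + 0.000087) = 0.5455 km
T2: √((-0.0028·111.32)² + (0.0051·46.65)²) = √(0.097154 + 0.056604) = 0.3921 km
T3: √((-0.0006·111.32)² + (0.0083·46.65)²) = √(0.004461 + 0.149920) = 0.3929 km
T4: √((-0.0027·111.32)² + (-0.0004·46.65)²) = √(0.090339 + 0.000348) = 0.3011 km
T5: √((0.0055·111.32)² + (-0.0100·46.65)²) = √(0.374862 + 0.217622) = 0.7697 km
T6: √((-0.0063·111.32)² + (0.0114·46.65)²) = √(0.491844 + 0.282822) = 0.8802 km
T7: √((-0.0088·111.32)² + (-0.0087·46.65)²) = √(0.959648 + 0.164718) = 1.0604 km
T8: √((-0.0110·111.32)² + (-0.0103·46.65)²) = √(1.499449 + 0.230875) = 1.3154 km
T9: √((-0.0028·111.32)² + (-0.0075·46.65)²) = √(0.097154 + 0.122413) = 0.4686 km
T10: √((-0.0029·111.32)² + (-0.0036·46.65)²) = √(0.104218 + 0.028204) = 0.3639 km
T11: √((-0.0037·111.32)² + (-0.0149·46.65)²) = √(0.169648 + 0.483143) = 0.8080 km
T12: √((-0.0035·111.32)² + (-0.0006·46.65)²) = √(0.151804 + 0.000783) = 0.3906 km
T13: √((0.0080·111.32)² + (0.0092·46.65)²) = √(0.793097 + 0.184195) = 0.9886 km
T14: √((-0.0013·111.32)² + (-0.0045·46.65)²) = √(0.020943 + 0.044069) = 0.2550 km
T15: √((-0.0138·111.32)² + (0.0098·46.65)²) = √(2.359960 + 0.209004) = 1.6028 km
Threshold 0.17 km: none within range.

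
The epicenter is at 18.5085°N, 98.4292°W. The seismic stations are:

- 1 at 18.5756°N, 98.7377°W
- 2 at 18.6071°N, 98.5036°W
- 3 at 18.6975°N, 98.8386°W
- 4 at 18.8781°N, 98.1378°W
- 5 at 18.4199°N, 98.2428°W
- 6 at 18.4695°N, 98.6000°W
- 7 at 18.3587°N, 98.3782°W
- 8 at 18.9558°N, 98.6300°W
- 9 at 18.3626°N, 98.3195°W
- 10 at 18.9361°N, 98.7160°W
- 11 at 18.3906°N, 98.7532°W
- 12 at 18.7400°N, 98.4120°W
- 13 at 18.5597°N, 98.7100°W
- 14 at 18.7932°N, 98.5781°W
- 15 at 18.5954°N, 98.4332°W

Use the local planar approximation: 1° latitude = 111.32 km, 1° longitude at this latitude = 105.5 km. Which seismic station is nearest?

15

Distances from 18.5085°N, 98.4292°W:
1: √((0.0671·111.32)² + (-0.3085·105.5)²) = √(55.794506 + 1059.290936) = 33.3929 km
2: √((0.0986·111.32)² + (-0.0744·105.5)²) = √(120.475913 + 61.609941) = 13.4939 km
3: √((0.1890·111.32)² + (-0.4094·105.5)²) = √(442.659719 + 1865.522949) = 48.0435 km
4: √((0.3696·111.32)² + (0.2914·105.5)²) = √(1692.818203 + 945.113603) = 51.3608 km
5: √((-0.0886·111.32)² + (0.1864·105.5)²) = √(97.277822 + 386.720091) = 22.0000 km
6: √((-0.0390·111.32)² + (-0.1708·105.5)²) = √(18.848449 + 324.698776) = 18.5350 km
7: √((-0.1498·111.32)² + (0.0510·105.5)²) = √(278.080171 + 28.949780) = 17.5223 km
8: √((0.4473·111.32)² + (-0.2008·105.5)²) = √(2479.386269 + 448.778803) = 54.1125 km
9: √((-0.1459·111.32)² + (0.1097·105.5)²) = √(263.789181 + 133.942430) = 19.9432 km
10: √((0.4276·111.32)² + (-0.2868·105.5)²) = √(2265.801127 + 915.510255) = 56.4031 km
11: √((-0.1179·111.32)² + (-0.3240·105.5)²) = √(172.255860 + 1168.409124) = 36.6151 km
12: √((0.2315·111.32)² + (0.0172·105.5)²) = √(664.122794 + 3.292773) = 25.8344 km
13: √((0.0512·111.32)² + (-0.2808·105.5)²) = √(32.485258 + 877.605075) = 30.1677 km
14: √((0.2847·111.32)² + (-0.1489·105.5)²) = √(1004.433825 + 246.771110) = 35.3724 km
15: √((0.0869·111.32)² + (-0.0040·105.5)²) = √(93.580626 + 0.178084) = 9.6829 km
Minimum: 15 at 9.6829 km.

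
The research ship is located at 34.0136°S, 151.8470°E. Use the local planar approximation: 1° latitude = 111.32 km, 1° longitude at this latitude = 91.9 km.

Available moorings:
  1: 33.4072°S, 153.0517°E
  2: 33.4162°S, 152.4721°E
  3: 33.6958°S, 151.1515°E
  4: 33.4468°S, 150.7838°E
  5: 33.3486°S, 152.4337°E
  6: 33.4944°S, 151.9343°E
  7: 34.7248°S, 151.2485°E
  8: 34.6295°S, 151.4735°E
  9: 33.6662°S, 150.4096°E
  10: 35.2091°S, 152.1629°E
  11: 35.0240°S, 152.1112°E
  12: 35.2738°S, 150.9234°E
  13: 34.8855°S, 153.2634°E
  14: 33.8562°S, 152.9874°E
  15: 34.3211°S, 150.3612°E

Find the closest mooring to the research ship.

6

Distances from 34.0136°S, 151.8470°E:
1: 129.6687 km
2: 87.8790 km
3: 73.0540 km
4: 116.3099 km
5: 91.5819 km
6: 58.3515 km
7: 96.4015 km
8: 76.6742 km
9: 137.6416 km
10: 136.2127 km
11: 115.0685 km
12: 163.9647 km
13: 162.3703 km
14: 106.2574 km
15: 140.7704 km
Minimum: 6 at 58.3515 km.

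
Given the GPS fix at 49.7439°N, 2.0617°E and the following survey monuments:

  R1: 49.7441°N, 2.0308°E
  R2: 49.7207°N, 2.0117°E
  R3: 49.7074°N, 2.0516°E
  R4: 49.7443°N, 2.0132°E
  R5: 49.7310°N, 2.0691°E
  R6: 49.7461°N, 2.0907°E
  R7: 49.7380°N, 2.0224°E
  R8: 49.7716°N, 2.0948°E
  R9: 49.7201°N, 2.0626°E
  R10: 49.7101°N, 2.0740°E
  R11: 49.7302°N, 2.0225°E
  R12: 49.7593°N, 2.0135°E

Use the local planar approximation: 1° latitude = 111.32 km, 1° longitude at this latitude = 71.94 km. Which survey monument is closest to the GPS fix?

Distances from 49.7439°N, 2.0617°E:
R1: √((0.0002·111.32)² + (-0.0309·71.94)²) = √(0.000496 + 4.941489) = 2.2231 km
R2: √((-0.0232·111.32)² + (-0.0500·71.94)²) = √(6.669947 + 12.938409) = 4.4281 km
R3: √((-0.0365·111.32)² + (-0.0101·71.94)²) = √(16.509432 + 0.527939) = 4.1276 km
R4: √((0.0004·111.32)² + (-0.0485·71.94)²) = √(0.001983 + 12.173749) = 3.4894 km
R5: √((-0.0129·111.32)² + (0.0074·71.94)²) = √(2.062176 + 0.283403) = 1.5315 km
R6: √((0.0022·111.32)² + (0.0290·71.94)²) = √(0.059978 + 4.352481) = 2.1006 km
R7: √((-0.0059·111.32)² + (-0.0393·71.94)²) = √(0.431370 + 7.993297) = 2.9025 km
R8: √((0.0277·111.32)² + (0.0331·71.94)²) = √(9.508367 + 5.670180) = 3.8960 km
R9: √((-0.0238·111.32)² + (0.0009·71.94)²) = √(7.019405 + 0.004192) = 2.6502 km
R10: √((-0.0338·111.32)² + (0.0123·71.94)²) = √(14.157279 + 0.782981) = 3.8653 km
R11: √((-0.0137·111.32)² + (-0.0392·71.94)²) = √(2.325881 + 7.952671) = 3.2060 km
R12: √((0.0154·111.32)² + (-0.0482·71.94)²) = √(2.938920 + 12.023612) = 3.8681 km
Minimum: R5 at 1.5315 km.

R5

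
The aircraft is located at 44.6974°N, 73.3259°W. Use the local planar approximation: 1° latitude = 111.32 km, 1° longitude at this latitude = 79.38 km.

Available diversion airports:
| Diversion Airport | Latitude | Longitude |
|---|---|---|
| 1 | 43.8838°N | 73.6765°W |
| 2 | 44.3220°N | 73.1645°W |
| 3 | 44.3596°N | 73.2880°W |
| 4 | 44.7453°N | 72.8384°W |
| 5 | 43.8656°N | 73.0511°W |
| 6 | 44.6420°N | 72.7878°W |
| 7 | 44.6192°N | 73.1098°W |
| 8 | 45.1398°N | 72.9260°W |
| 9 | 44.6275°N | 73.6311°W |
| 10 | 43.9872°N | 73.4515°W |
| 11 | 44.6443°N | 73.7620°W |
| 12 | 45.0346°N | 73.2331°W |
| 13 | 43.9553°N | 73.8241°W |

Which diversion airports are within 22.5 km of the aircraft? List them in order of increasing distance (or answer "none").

7

Distances from 44.6974°N, 73.3259°W:
1: 94.7495 km
2: 43.7094 km
3: 37.7241 km
4: 39.0634 km
5: 95.1307 km
6: 43.1573 km
7: 19.2365 km
8: 58.5922 km
9: 25.4457 km
10: 79.6856 km
11: 35.1187 km
12: 38.2531 km
13: 91.5887 km
Threshold 22.5 km: 7 (19.2365 km) is within range.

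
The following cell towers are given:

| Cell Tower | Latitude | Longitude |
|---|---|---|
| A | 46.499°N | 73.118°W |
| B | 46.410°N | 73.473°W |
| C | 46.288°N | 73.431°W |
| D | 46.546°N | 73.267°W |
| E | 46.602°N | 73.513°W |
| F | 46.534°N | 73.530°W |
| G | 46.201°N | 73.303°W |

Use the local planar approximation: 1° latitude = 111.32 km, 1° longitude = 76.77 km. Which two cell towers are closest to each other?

Pairwise distances:
A–B: 28.998 km
A–C: 33.602 km
A–D: 12.579 km
A–E: 32.419 km
A–F: 31.868 km
A–G: 36.086 km
B–C: 13.959 km
B–D: 21.893 km
B–E: 21.593 km
B–F: 14.481 km
B–G: 26.676 km
C–D: 31.359 km
C–E: 35.517 km
C–F: 28.420 km
C–G: 13.797 km
D–E: 19.888 km
D–F: 20.235 km
D–G: 38.505 km
E–F: 7.681 km
E–G: 47.461 km
F–G: 40.962 km
Closest pair: E–F at 7.681 km.

E and F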